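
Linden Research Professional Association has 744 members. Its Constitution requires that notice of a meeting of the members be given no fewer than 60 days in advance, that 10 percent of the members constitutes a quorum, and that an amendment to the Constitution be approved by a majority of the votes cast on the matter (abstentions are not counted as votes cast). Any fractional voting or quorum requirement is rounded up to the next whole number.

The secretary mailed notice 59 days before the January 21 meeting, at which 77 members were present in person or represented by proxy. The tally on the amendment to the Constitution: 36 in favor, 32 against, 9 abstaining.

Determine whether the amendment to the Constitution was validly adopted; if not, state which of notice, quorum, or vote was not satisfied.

Notice: 59 days given; 60 required. Not satisfied.
Quorum: 10% of 744 = 74.40, rounded up to 75; 77 present. Satisfied.
Vote: requires a majority of the votes cast (77 − 9 abstaining = 68); a majority of 68 is 35, so 35 needed; 36 in favor. Satisfied.

Invalid — notice requirement not satisfied.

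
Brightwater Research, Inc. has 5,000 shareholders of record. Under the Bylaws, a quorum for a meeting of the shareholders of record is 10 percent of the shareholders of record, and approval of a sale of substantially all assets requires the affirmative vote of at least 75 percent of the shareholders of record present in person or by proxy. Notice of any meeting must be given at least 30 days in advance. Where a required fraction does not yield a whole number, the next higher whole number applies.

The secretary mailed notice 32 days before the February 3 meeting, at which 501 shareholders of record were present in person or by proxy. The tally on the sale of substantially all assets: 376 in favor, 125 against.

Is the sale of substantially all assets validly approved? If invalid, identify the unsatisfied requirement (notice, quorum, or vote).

Notice: 32 days given; 30 required. Satisfied.
Quorum: 10% of 5,000 = 500; 501 present. Satisfied.
Vote: requires three-fourths of those present (501); 3/4 of 501 = 375.75, rounded up to 376, so 376 needed; 376 in favor. Satisfied.

Valid — all requirements satisfied.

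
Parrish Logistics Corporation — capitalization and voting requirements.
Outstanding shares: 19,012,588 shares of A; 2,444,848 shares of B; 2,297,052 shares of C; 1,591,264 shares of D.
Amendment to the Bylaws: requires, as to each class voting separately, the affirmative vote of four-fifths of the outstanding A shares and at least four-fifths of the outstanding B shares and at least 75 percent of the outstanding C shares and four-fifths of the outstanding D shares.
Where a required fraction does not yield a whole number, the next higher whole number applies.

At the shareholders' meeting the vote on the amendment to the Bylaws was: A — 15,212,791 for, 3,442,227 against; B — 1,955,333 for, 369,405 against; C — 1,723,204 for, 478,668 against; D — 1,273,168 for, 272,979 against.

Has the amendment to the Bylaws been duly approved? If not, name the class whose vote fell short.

A: 4/5 of 19012588 = 15210070.40, rounded up to 15210071; 15,210,071 required, 15,212,791 in favor — approved.
B: 4/5 of 2444848 = 1955878.40, rounded up to 1955879; 1,955,879 required, 1,955,333 in favor — not approved.
C: 3/4 of 2297052 = 1722789; 1,722,789 required, 1,723,204 in favor — approved.
D: 4/5 of 1591264 = 1273011.20, rounded up to 1273012; 1,273,012 required, 1,273,168 in favor — approved.

Not approved — the B shares did not give the required vote.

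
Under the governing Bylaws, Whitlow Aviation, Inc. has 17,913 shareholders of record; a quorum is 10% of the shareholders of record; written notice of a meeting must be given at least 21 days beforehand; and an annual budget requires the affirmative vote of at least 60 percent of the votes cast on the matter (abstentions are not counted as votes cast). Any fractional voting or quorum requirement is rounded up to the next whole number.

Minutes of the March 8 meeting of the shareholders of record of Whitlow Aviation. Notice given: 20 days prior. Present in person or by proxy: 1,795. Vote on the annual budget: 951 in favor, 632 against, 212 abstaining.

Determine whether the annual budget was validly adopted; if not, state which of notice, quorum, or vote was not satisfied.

Notice: 20 days given; 21 required. Not satisfied.
Quorum: 10% of 17,913 = 1,791.30, rounded up to 1,792; 1,795 present. Satisfied.
Vote: requires three-fifths of the votes cast (1,795 − 212 abstaining = 1,583); 3/5 of 1583 = 949.80, rounded up to 950, so 950 needed; 951 in favor. Satisfied.

Invalid — notice requirement not satisfied.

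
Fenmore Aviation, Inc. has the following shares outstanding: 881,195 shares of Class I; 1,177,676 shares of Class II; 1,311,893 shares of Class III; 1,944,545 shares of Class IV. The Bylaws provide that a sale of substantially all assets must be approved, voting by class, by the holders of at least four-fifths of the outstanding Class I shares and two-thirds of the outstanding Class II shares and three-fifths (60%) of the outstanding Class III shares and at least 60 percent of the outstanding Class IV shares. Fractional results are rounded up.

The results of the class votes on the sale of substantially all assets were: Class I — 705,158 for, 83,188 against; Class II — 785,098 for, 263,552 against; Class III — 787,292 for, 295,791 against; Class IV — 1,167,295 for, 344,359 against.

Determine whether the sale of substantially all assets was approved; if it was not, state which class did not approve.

Not approved — the Class II shares did not give the required vote.

Class I: 4/5 of 881195 = 704956; 704,956 required, 705,158 in favor — approved.
Class II: 2/3 of 1177676 = 785117.33, rounded up to 785118; 785,118 required, 785,098 in favor — not approved.
Class III: 3/5 of 1311893 = 787135.80, rounded up to 787136; 787,136 required, 787,292 in favor — approved.
Class IV: 3/5 of 1944545 = 1166727; 1,166,727 required, 1,167,295 in favor — approved.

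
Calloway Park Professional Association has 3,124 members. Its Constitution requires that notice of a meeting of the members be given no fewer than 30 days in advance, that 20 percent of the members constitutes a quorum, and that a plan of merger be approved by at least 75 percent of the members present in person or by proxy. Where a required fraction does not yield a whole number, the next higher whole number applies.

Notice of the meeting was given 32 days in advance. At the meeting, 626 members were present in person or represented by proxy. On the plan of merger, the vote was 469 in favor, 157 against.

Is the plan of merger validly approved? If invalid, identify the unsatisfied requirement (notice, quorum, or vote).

Notice: 32 days given; 30 required. Satisfied.
Quorum: 20% of 3,124 = 624.80, rounded up to 625; 626 present. Satisfied.
Vote: requires three-fourths of those present (626); 3/4 of 626 = 469.50, rounded up to 470, so 470 needed; 469 in favor. Not satisfied.

Invalid — vote requirement not satisfied.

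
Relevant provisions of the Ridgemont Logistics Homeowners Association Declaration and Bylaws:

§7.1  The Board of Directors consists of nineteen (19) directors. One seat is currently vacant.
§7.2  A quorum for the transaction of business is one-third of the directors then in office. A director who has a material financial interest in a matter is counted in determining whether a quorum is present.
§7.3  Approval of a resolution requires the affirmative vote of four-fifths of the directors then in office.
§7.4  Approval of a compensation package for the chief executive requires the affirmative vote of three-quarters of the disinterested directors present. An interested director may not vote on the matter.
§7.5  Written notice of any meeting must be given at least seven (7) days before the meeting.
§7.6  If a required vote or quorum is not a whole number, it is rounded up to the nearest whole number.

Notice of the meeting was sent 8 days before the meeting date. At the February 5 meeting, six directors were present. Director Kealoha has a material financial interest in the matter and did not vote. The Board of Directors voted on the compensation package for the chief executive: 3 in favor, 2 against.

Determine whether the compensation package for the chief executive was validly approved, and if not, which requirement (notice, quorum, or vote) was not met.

Notice: 8 days given; 7 required (8 ≥ 7). Satisfied.
Quorum: 6 present (interested directors count toward quorum); quorum is 6. Satisfied.
Vote: the compensation package for the chief executive requires three-fourths of the disinterested directors present (6 − 1 = 5). 3/4 of 5 = 3.75, rounded up to 4, so 4 affirmative votes are needed; 3 voted in favor. Not satisfied.

Invalid — vote requirement not satisfied.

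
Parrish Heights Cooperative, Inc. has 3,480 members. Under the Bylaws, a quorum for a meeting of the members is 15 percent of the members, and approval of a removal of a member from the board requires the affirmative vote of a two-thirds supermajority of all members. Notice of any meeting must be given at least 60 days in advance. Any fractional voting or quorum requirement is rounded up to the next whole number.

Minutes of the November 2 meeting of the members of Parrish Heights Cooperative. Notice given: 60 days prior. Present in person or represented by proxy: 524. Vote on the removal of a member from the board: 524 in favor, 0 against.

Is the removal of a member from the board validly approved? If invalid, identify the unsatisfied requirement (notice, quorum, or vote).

Notice: 60 days given; 60 required. Satisfied.
Quorum: 15% of 3,480 = 522; 524 present. Satisfied.
Vote: requires two-thirds of all members (3,480); 2/3 of 3480 = 2320, so 2,320 needed; 524 in favor. Not satisfied.

Invalid — vote requirement not satisfied.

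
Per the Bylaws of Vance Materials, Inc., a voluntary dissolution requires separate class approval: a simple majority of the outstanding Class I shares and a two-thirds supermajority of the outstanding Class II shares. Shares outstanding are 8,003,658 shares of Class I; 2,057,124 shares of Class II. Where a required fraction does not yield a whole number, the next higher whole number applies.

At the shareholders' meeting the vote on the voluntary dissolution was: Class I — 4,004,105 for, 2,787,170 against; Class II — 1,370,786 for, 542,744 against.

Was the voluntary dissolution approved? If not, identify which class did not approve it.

Class I: a majority of 8003658 is 4001830; 4,001,830 required, 4,004,105 in favor — approved.
Class II: 2/3 of 2057124 = 1371416; 1,371,416 required, 1,370,786 in favor — not approved.

Not approved — the Class II shares did not give the required vote.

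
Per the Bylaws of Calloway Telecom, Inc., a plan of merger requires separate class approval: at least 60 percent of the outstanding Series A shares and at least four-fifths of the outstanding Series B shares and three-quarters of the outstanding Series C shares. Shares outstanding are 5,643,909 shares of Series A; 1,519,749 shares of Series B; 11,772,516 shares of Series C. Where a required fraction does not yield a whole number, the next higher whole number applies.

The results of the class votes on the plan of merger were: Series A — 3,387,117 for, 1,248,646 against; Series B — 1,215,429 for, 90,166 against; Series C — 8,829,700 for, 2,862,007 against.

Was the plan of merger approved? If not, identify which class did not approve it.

Not approved — the Series B shares did not give the required vote.

Series A: 3/5 of 5643909 = 3386345.40, rounded up to 3386346; 3,386,346 required, 3,387,117 in favor — approved.
Series B: 4/5 of 1519749 = 1215799.20, rounded up to 1215800; 1,215,800 required, 1,215,429 in favor — not approved.
Series C: 3/4 of 11772516 = 8829387; 8,829,387 required, 8,829,700 in favor — approved.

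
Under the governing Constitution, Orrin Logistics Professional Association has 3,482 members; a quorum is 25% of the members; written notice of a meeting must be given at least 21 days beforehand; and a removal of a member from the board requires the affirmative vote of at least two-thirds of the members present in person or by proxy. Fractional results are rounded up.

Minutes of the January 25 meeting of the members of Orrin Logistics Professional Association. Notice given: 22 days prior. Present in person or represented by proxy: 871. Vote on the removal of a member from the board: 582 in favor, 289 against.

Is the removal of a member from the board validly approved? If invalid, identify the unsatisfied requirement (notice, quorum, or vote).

Notice: 22 days given; 21 required. Satisfied.
Quorum: 25% of 3,482 = 870.50, rounded up to 871; 871 present. Satisfied.
Vote: requires two-thirds of those present (871); 2/3 of 871 = 580.67, rounded up to 581, so 581 needed; 582 in favor. Satisfied.

Valid — all requirements satisfied.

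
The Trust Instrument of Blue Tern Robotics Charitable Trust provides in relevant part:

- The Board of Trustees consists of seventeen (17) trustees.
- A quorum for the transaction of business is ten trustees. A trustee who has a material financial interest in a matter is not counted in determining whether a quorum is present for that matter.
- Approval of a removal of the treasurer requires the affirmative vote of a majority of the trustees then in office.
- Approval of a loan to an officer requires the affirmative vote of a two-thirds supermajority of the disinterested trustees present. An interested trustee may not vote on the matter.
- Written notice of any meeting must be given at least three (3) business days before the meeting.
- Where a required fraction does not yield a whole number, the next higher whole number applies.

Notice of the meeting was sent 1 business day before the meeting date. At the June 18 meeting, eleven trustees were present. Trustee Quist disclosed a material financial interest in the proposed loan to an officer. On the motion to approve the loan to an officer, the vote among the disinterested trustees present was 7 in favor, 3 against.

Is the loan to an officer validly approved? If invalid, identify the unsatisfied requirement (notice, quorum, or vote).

Invalid — notice requirement not satisfied.

Notice: 1 business day given; 3 required (1 < 3). Not satisfied.
Quorum: 11 present, but the 1 interested trustee does not count, leaving 10. Quorum is 10. Satisfied.
Vote: the loan to an officer requires two-thirds of the disinterested trustees present (11 − 1 = 10). 2/3 of 10 = 6.67, rounded up to 7, so 7 affirmative votes are needed; 7 voted in favor. Satisfied.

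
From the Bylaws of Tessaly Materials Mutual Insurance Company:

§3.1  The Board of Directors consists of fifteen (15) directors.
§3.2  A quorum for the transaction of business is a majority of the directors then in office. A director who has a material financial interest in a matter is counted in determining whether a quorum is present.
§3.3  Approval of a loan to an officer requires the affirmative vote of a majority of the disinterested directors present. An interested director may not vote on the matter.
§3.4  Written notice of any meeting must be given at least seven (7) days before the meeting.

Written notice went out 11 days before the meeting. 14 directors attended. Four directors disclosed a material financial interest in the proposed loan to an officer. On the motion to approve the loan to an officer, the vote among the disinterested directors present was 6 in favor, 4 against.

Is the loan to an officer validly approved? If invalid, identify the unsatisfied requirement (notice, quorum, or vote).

Notice: 11 days given; 7 required (11 ≥ 7). Satisfied.
Quorum: 14 present (interested directors count toward quorum); quorum is 8. Satisfied.
Vote: the loan to an officer requires a majority of the disinterested directors present (14 − 4 = 10). A majority of 10 is 6, so 6 affirmative votes are needed; 6 voted in favor. Satisfied.

Valid — all requirements satisfied.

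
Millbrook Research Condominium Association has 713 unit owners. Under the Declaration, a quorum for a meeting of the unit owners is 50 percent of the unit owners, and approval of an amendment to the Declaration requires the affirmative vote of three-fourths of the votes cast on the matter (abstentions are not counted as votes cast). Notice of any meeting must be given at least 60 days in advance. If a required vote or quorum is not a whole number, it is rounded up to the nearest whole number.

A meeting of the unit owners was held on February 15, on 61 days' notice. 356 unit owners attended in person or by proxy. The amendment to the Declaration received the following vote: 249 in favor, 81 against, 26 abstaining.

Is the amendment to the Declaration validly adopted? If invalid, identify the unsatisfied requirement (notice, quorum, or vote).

Notice: 61 days given; 60 required. Satisfied.
Quorum: 50% of 713 = 356.50, rounded up to 357; 356 present. Not satisfied.
Vote: requires three-fourths of the votes cast (356 − 26 abstaining = 330); 3/4 of 330 = 247.50, rounded up to 248, so 248 needed; 249 in favor. Satisfied.

Invalid — quorum requirement not satisfied.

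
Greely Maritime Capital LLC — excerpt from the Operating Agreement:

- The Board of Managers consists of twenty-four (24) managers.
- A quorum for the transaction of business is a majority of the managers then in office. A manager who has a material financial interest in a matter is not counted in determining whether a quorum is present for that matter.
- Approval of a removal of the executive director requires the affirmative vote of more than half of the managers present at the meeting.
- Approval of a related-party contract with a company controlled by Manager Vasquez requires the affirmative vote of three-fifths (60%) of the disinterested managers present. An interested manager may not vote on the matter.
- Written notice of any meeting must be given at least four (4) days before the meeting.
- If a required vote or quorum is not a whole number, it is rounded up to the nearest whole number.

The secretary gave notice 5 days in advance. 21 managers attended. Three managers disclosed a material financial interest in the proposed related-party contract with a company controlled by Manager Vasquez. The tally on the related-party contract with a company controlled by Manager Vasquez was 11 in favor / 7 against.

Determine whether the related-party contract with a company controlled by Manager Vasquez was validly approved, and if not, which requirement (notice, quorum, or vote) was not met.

Valid — all requirements satisfied.

Notice: 5 days given; 4 required (5 ≥ 4). Satisfied.
Quorum: 21 present, but the 3 interested managers do not count, leaving 18. Quorum is 13. Satisfied.
Vote: the related-party contract with a company controlled by Manager Vasquez requires three-fifths of the disinterested managers present (21 − 3 = 18). 3/5 of 18 = 10.80, rounded up to 11, so 11 affirmative votes are needed; 11 voted in favor. Satisfied.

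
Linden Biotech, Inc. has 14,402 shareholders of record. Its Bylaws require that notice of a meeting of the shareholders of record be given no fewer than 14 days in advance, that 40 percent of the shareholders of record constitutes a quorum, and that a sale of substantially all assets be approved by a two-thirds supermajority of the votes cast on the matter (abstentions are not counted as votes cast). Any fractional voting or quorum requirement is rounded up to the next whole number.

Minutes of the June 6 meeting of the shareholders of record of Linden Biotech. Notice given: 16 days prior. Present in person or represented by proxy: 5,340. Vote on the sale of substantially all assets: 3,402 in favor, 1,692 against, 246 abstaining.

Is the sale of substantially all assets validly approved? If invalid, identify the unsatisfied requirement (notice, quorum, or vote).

Notice: 16 days given; 14 required. Satisfied.
Quorum: 40% of 14,402 = 5,760.80, rounded up to 5,761; 5,340 present. Not satisfied.
Vote: requires two-thirds of the votes cast (5,340 − 246 abstaining = 5,094); 2/3 of 5094 = 3396, so 3,396 needed; 3,402 in favor. Satisfied.

Invalid — quorum requirement not satisfied.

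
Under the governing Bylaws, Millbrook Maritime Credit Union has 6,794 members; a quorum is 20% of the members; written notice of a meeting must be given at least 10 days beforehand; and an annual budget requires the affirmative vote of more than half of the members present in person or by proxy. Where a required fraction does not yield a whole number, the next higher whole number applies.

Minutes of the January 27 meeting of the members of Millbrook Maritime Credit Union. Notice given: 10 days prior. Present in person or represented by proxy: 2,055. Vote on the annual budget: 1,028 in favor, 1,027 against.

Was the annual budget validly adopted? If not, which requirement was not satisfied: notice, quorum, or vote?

Valid — all requirements satisfied.

Notice: 10 days given; 10 required. Satisfied.
Quorum: 20% of 6,794 = 1,358.80, rounded up to 1,359; 2,055 present. Satisfied.
Vote: requires a majority of those present (2,055); a majority of 2055 is 1028, so 1,028 needed; 1,028 in favor. Satisfied.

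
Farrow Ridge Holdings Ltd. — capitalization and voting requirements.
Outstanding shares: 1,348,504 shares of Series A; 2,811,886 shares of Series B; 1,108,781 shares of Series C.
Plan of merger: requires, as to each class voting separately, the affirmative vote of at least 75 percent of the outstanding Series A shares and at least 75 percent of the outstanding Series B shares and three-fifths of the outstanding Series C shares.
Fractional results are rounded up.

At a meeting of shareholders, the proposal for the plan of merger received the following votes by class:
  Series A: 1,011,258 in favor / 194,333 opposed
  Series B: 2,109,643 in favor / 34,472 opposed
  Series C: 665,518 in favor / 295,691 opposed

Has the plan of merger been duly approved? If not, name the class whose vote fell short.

Not approved — the Series A shares did not give the required vote.

Series A: 3/4 of 1348504 = 1011378; 1,011,378 required, 1,011,258 in favor — not approved.
Series B: 3/4 of 2811886 = 2108914.50, rounded up to 2108915; 2,108,915 required, 2,109,643 in favor — approved.
Series C: 3/5 of 1108781 = 665268.60, rounded up to 665269; 665,269 required, 665,518 in favor — approved.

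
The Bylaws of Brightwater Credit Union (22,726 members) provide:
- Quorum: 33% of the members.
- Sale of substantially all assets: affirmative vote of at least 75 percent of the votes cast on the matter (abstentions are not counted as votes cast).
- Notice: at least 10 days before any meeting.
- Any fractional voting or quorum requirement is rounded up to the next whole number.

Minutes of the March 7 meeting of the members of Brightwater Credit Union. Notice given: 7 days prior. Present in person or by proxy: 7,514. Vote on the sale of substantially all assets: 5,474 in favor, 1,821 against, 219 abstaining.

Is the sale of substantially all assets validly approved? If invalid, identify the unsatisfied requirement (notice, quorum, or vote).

Notice: 7 days given; 10 required. Not satisfied.
Quorum: 33% of 22,726 = 7,499.58, rounded up to 7,500; 7,514 present. Satisfied.
Vote: requires three-fourths of the votes cast (7,514 − 219 abstaining = 7,295); 3/4 of 7295 = 5471.25, rounded up to 5472, so 5,472 needed; 5,474 in favor. Satisfied.

Invalid — notice requirement not satisfied.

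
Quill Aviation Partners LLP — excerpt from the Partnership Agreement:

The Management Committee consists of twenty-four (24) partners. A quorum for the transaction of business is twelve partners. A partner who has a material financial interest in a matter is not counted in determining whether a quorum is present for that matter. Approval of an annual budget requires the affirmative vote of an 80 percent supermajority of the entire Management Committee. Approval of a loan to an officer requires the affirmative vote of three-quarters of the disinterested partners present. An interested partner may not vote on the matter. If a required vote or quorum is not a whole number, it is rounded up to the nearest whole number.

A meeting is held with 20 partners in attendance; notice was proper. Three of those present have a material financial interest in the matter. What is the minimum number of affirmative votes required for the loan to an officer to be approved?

13

The loan to an officer requires three-fourths of the disinterested partners present (20 − 3 = 17).
3/4 of 17 = 12.75, rounded up to 13.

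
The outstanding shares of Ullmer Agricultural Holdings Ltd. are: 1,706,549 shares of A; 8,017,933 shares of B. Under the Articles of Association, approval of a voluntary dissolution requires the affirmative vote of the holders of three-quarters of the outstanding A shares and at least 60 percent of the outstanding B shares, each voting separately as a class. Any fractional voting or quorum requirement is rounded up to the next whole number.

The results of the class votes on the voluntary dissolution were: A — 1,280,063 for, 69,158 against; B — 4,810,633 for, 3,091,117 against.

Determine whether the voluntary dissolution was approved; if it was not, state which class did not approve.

A: 3/4 of 1706549 = 1279911.75, rounded up to 1279912; 1,279,912 required, 1,280,063 in favor — approved.
B: 3/5 of 8017933 = 4810759.80, rounded up to 4810760; 4,810,760 required, 4,810,633 in favor — not approved.

Not approved — the B shares did not give the required vote.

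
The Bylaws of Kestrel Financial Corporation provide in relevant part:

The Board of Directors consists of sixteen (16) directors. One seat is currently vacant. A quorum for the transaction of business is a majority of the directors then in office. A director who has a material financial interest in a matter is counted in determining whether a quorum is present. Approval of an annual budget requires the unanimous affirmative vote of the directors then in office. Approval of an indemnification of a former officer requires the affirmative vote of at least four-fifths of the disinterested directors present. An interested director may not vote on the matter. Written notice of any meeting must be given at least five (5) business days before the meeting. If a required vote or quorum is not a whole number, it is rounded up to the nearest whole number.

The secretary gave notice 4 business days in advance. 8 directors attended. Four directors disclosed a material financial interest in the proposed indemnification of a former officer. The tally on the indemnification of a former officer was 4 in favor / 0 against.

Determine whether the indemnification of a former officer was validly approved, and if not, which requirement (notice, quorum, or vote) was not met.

Invalid — notice requirement not satisfied.

Notice: 4 business days given; 5 required (4 < 5). Not satisfied.
Quorum: 8 present (interested directors count toward quorum); quorum is 8. Satisfied.
Vote: the indemnification of a former officer requires four-fifths of the disinterested directors present (8 − 4 = 4). 4/5 of 4 = 3.20, rounded up to 4, so 4 affirmative votes are needed; 4 voted in favor. Satisfied.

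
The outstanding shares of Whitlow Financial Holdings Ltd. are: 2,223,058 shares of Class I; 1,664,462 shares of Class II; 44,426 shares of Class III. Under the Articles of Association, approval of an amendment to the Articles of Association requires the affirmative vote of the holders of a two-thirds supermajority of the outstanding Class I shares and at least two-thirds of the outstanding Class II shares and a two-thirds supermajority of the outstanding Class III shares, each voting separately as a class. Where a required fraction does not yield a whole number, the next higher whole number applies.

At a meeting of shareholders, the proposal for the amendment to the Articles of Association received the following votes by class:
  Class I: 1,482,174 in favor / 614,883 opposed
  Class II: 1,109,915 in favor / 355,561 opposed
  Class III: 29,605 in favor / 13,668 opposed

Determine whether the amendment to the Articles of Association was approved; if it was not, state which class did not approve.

Not approved — the Class III shares did not give the required vote.

Class I: 2/3 of 2223058 = 1482038.67, rounded up to 1482039; 1,482,039 required, 1,482,174 in favor — approved.
Class II: 2/3 of 1664462 = 1109641.33, rounded up to 1109642; 1,109,642 required, 1,109,915 in favor — approved.
Class III: 2/3 of 44426 = 29617.33, rounded up to 29618; 29,618 required, 29,605 in favor — not approved.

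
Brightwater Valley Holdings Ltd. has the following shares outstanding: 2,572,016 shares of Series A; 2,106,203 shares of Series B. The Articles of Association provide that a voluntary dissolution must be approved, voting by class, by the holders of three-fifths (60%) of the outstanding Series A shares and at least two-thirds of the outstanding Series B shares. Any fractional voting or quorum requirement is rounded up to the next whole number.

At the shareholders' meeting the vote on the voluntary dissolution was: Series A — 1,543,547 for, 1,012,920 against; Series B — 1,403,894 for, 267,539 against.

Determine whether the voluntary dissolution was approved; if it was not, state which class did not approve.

Series A: 3/5 of 2572016 = 1543209.60, rounded up to 1543210; 1,543,210 required, 1,543,547 in favor — approved.
Series B: 2/3 of 2106203 = 1404135.33, rounded up to 1404136; 1,404,136 required, 1,403,894 in favor — not approved.

Not approved — the Series B shares did not give the required vote.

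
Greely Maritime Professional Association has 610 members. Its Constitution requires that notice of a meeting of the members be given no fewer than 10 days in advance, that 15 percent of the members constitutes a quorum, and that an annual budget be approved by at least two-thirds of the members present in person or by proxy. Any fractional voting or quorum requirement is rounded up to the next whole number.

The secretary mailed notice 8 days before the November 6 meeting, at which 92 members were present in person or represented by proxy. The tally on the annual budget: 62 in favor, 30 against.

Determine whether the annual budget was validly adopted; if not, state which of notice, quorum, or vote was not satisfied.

Invalid — notice requirement not satisfied.

Notice: 8 days given; 10 required. Not satisfied.
Quorum: 15% of 610 = 91.50, rounded up to 92; 92 present. Satisfied.
Vote: requires two-thirds of those present (92); 2/3 of 92 = 61.33, rounded up to 62, so 62 needed; 62 in favor. Satisfied.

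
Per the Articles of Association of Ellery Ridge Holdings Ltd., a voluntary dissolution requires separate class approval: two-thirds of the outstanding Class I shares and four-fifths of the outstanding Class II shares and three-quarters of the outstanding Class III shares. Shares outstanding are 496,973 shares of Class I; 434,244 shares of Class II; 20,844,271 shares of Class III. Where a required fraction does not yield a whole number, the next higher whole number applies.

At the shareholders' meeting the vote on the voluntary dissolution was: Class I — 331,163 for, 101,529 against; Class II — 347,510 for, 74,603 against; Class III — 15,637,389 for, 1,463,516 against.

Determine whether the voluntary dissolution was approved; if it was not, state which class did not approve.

Class I: 2/3 of 496973 = 331315.33, rounded up to 331316; 331,316 required, 331,163 in favor — not approved.
Class II: 4/5 of 434244 = 347395.20, rounded up to 347396; 347,396 required, 347,510 in favor — approved.
Class III: 3/4 of 20844271 = 15633203.25, rounded up to 15633204; 15,633,204 required, 15,637,389 in favor — approved.

Not approved — the Class I shares did not give the required vote.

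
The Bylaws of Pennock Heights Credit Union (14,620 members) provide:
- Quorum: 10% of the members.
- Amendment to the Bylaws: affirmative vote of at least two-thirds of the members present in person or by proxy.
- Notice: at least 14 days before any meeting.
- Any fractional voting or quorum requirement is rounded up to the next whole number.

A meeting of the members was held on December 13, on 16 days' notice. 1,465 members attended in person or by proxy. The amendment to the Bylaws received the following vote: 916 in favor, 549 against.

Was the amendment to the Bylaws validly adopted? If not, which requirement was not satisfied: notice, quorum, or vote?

Invalid — vote requirement not satisfied.

Notice: 16 days given; 14 required. Satisfied.
Quorum: 10% of 14,620 = 1,462; 1,465 present. Satisfied.
Vote: requires two-thirds of those present (1,465); 2/3 of 1465 = 976.67, rounded up to 977, so 977 needed; 916 in favor. Not satisfied.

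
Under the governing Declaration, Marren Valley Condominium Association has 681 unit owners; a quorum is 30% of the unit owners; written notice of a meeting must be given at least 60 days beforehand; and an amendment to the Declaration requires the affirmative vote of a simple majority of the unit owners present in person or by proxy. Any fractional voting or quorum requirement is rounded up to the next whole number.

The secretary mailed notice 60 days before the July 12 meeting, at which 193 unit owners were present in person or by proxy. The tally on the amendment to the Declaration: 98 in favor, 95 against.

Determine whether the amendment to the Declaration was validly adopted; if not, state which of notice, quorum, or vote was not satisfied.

Notice: 60 days given; 60 required. Satisfied.
Quorum: 30% of 681 = 204.30, rounded up to 205; 193 present. Not satisfied.
Vote: requires a majority of those present (193); a majority of 193 is 97, so 97 needed; 98 in favor. Satisfied.

Invalid — quorum requirement not satisfied.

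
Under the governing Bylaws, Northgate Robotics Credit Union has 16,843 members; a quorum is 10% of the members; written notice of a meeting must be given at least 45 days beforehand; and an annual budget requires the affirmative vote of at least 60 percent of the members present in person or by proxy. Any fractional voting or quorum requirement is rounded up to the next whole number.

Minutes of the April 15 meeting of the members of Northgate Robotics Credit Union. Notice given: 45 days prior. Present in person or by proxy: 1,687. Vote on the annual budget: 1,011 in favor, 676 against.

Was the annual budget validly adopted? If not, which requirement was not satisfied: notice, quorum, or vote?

Notice: 45 days given; 45 required. Satisfied.
Quorum: 10% of 16,843 = 1,684.30, rounded up to 1,685; 1,687 present. Satisfied.
Vote: requires three-fifths of those present (1,687); 3/5 of 1687 = 1012.20, rounded up to 1013, so 1,013 needed; 1,011 in favor. Not satisfied.

Invalid — vote requirement not satisfied.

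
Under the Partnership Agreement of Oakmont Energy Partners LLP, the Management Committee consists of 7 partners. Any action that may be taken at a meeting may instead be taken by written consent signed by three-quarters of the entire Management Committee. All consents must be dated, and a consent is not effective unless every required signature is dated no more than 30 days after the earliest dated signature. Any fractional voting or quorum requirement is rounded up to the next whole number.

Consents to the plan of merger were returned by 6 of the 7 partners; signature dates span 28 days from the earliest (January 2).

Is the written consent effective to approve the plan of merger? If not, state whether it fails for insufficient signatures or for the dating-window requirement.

Signatures required: three-quarters of 7 — 3/4 of 7 = 5.25, rounded up to 6, so 6 needed; 6 signed. Sufficient.
Dating window: the latest signature is 28 days after the earliest; the limit is 30 days. Within the window.

Effective — both the signature and dating-window requirements are satisfied.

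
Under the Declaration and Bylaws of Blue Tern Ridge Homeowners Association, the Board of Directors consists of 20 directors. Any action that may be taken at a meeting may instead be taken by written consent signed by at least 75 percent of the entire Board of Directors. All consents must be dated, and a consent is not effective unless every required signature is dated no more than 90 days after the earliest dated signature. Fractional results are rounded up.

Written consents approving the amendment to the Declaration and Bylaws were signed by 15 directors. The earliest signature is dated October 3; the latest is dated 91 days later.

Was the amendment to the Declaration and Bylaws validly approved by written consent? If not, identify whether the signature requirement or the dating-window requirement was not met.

Signatures required: at least 75 percent of 20 — 3/4 of 20 = 15, so 15 needed; 15 signed. Sufficient.
Dating window: the latest signature is 91 days after the earliest; the limit is 90 days. Outside the window.

Not effective — dating-window requirement not satisfied.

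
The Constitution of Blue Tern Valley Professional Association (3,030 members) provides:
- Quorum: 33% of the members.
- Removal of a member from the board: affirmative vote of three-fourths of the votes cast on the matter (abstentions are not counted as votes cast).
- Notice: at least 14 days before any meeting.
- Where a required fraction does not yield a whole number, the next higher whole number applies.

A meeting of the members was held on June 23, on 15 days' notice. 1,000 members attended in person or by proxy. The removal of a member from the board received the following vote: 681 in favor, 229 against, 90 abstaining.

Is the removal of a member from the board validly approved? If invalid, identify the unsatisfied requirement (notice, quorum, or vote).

Notice: 15 days given; 14 required. Satisfied.
Quorum: 33% of 3,030 = 999.90, rounded up to 1,000; 1,000 present. Satisfied.
Vote: requires three-fourths of the votes cast (1,000 − 90 abstaining = 910); 3/4 of 910 = 682.50, rounded up to 683, so 683 needed; 681 in favor. Not satisfied.

Invalid — vote requirement not satisfied.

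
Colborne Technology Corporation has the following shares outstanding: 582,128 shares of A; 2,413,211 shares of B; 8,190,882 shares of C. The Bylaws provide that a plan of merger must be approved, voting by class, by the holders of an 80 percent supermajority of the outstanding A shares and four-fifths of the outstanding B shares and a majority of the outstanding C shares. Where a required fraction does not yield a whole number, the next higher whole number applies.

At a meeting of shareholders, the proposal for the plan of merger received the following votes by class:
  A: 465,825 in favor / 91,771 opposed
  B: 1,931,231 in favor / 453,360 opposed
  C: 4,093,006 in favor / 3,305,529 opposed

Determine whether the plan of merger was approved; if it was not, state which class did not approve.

Not approved — the C shares did not give the required vote.

A: 4/5 of 582128 = 465702.40, rounded up to 465703; 465,703 required, 465,825 in favor — approved.
B: 4/5 of 2413211 = 1930568.80, rounded up to 1930569; 1,930,569 required, 1,931,231 in favor — approved.
C: a majority of 8190882 is 4095442; 4,095,442 required, 4,093,006 in favor — not approved.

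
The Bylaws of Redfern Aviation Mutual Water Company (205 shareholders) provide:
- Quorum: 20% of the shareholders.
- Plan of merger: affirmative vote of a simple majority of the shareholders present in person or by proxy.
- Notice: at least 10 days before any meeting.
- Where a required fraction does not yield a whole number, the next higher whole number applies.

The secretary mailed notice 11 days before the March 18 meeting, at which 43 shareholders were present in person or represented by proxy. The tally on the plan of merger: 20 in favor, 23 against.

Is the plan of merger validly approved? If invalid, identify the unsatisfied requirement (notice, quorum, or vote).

Invalid — vote requirement not satisfied.

Notice: 11 days given; 10 required. Satisfied.
Quorum: 20% of 205 = 41; 43 present. Satisfied.
Vote: requires a majority of those present (43); a majority of 43 is 22, so 22 needed; 20 in favor. Not satisfied.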